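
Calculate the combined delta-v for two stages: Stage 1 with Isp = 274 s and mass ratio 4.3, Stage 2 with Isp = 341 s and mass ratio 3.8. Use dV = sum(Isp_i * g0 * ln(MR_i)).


dV1 = 274 * 9.81 * ln(4.3) = 3920.7 m/s
dV2 = 341 * 9.81 * ln(3.8) = 4465.9 m/s
Total dV = 3920.7 + 4465.9 = 8386.6 m/s ~ 8387 m/s

8387 m/s


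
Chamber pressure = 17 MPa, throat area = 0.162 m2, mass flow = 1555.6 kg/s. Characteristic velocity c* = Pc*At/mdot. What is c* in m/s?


c* = 17e6 * 0.162 / 1555.6 = 1770 m/s

1770 m/s


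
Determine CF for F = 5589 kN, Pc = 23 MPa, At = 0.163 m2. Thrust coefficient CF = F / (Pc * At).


CF = 5589000 / (23e6 * 0.163) = 1.49

1.49


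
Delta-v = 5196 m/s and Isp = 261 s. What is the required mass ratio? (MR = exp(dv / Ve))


Ve = 261 * 9.81 = 2560.41 m/s
MR = exp(5196 / 2560.41) = 7.609

7.609


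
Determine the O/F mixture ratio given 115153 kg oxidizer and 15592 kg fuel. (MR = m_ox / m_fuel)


MR = 115153 / 15592 = 7.39

7.39


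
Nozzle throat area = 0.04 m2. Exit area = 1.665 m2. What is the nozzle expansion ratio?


AR = 1.665 / 0.04 = 41.6

41.6


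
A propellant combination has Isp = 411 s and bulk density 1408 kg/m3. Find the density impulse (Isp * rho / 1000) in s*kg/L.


rho*Isp = 411 * 1408 / 1000 = 579 s*kg/L

579 s*kg/L


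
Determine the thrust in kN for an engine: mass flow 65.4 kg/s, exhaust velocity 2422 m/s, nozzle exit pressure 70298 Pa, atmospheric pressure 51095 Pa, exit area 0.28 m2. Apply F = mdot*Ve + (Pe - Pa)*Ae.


F = 65.4 * 2422 + (70298 - 51095) * 0.28 = 163776.0 N = 163.8 kN

163.8 kN


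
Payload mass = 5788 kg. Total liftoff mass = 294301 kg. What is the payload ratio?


PR = 5788 / 294301 = 0.0197

0.0197


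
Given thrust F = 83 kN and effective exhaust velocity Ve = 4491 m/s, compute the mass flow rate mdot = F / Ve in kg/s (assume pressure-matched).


mdot = F / Ve = 83000 / 4491 = 18.5 kg/s

18.5 kg/s


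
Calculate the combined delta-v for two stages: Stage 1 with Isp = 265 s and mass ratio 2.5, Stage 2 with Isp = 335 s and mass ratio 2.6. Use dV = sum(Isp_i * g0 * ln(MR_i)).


dV1 = 265 * 9.81 * ln(2.5) = 2382.0 m/s
dV2 = 335 * 9.81 * ln(2.6) = 3140.1 m/s
Total dV = 2382.0 + 3140.1 = 5522.1 m/s ~ 5522 m/s

5522 m/s


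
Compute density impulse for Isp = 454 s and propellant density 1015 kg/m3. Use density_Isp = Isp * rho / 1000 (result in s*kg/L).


rho*Isp = 454 * 1015 / 1000 = 461 s*kg/L

461 s*kg/L


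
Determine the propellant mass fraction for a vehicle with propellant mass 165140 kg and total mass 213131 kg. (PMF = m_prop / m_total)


PMF = 165140 / 213131 = 0.775

0.775


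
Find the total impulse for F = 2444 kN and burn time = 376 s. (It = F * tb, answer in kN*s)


It = 2444 * 376 = 918944 kN*s

918944 kN*s


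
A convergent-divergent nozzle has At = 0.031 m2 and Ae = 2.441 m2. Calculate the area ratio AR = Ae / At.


AR = 2.441 / 0.031 = 78.7

78.7


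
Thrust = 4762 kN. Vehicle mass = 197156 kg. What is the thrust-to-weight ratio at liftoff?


TWR = 4762000 / (197156 * 9.81) = 2.46

2.46


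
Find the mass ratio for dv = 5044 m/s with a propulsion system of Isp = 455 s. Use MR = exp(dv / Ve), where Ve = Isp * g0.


Ve = 455 * 9.81 = 4463.55 m/s
MR = exp(5044 / 4463.55) = 3.096

3.096


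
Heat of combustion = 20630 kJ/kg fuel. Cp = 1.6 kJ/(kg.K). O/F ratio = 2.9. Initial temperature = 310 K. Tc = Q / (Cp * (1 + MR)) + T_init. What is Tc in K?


Tc = 20630 / (1.6 * (1 + 2.9)) + 310 = 3616 K

3616 K


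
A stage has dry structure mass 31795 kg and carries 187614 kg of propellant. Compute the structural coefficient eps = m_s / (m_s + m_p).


eps = 31795 / (31795 + 187614) = 0.1449

0.1449


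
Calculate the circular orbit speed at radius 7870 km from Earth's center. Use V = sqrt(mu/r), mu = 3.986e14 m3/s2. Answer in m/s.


V = sqrt(3.986e14 / 7870000) = 7117 m/s

7117 m/s


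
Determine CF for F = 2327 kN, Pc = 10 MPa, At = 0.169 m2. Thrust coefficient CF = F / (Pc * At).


CF = 2327000 / (10e6 * 0.169) = 1.38

1.38


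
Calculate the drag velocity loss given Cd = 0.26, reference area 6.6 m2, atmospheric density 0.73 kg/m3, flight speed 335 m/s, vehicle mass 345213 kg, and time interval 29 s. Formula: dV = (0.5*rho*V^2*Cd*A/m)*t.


D = 0.5 * 0.73 * 335^2 * 0.26 * 6.6 = 70291.01 N
a = 70291.01 / 345213 = 0.2036 m/s2
dV = 0.2036 * 29 = 5.9 m/s

5.9 m/s


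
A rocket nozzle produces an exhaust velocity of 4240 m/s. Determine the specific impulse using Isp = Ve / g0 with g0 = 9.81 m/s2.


Isp = Ve / g0 = 4240 / 9.81 = 432.2 s

432.2 s


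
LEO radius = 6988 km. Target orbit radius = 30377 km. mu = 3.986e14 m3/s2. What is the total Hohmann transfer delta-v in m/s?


V1 = sqrt(mu/r1) = 7552.53 m/s
dV1 = V1*(sqrt(2*r2/(r1+r2)) - 1) = 2077.94 m/s
V2 = sqrt(mu/r2) = 3622.4 m/s
dV2 = V2*(1 - sqrt(2*r1/(r1+r2))) = 1406.98 m/s
Total dV = 3485 m/s

3485 m/s


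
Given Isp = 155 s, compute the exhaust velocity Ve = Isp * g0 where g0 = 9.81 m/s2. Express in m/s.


Ve = Isp * g0 = 155 * 9.81 = 1520.6 m/s

1520.6 m/s


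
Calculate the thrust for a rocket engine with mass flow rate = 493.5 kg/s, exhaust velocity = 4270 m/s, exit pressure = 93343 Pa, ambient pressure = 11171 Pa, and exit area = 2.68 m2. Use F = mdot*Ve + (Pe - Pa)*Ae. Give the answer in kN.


F = 493.5 * 4270 + (93343 - 11171) * 2.68 = 2.3275e+06 N = 2327.5 kN

2327.5 kN


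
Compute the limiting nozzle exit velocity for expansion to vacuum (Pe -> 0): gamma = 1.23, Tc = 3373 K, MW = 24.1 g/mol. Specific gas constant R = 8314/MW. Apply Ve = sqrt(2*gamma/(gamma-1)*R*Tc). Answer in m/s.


R = 8314 / 24.1 = 344.98 J/(kg.K)
Ve = sqrt(2 * 1.23 / (1.23 - 1) * 344.98 * 3373) = 3528 m/s

3528 m/s


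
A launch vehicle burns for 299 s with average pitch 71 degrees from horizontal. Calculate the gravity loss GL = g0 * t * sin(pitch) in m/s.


GL = 9.81 * 299 * sin(71 deg) = 2773 m/s

2773 m/s


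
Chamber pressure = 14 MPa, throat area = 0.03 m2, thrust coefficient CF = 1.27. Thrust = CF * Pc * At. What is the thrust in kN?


F = 1.27 * 14e6 * 0.03 = 533400.0 N = 533.4 kN

533.4 kN


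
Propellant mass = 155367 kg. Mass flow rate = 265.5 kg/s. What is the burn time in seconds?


tb = 155367 / 265.5 = 585.2 s

585.2 s


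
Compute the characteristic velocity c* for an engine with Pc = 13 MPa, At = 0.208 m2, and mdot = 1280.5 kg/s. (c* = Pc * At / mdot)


c* = 13e6 * 0.208 / 1280.5 = 2112 m/s

2112 m/s


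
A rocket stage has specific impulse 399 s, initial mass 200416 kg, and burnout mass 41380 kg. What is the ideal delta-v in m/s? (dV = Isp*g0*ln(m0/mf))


Ve = 399 * 9.81 = 3914.19 m/s
dV = 3914.19 * ln(200416/41380) = 6175 m/s

6175 m/s


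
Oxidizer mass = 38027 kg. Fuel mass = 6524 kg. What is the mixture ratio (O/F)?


MR = 38027 / 6524 = 5.83

5.83


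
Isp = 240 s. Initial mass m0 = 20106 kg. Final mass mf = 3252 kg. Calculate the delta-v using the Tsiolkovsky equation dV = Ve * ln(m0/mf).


Ve = 240 * 9.81 = 2354.4 m/s
dV = 2354.4 * ln(20106/3252) = 4289 m/s

4289 m/s


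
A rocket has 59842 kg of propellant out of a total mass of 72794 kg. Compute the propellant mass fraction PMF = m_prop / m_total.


PMF = 59842 / 72794 = 0.822

0.822


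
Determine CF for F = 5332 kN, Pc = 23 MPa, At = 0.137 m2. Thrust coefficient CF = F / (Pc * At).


CF = 5332000 / (23e6 * 0.137) = 1.69

1.69


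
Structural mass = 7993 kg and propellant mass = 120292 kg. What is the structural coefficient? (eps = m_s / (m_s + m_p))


eps = 7993 / (7993 + 120292) = 0.0623

0.0623


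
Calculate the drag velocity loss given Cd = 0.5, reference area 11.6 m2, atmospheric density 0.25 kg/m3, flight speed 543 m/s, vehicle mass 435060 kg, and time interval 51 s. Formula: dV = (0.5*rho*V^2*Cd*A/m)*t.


D = 0.5 * 0.25 * 543^2 * 0.5 * 11.6 = 213765.52 N
a = 213765.52 / 435060 = 0.4913 m/s2
dV = 0.4913 * 51 = 25.1 m/s

25.1 m/s


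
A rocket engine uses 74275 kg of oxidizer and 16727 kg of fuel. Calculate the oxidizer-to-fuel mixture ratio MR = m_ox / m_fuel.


MR = 74275 / 16727 = 4.44

4.44


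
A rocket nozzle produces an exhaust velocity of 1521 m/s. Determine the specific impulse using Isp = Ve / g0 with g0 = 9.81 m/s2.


Isp = Ve / g0 = 1521 / 9.81 = 155.0 s

155.0 s


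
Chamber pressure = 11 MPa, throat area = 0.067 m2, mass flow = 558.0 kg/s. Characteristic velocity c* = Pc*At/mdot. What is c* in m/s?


c* = 11e6 * 0.067 / 558.0 = 1321 m/s

1321 m/s


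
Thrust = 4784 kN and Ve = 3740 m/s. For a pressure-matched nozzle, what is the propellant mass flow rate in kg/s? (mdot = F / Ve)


mdot = F / Ve = 4784000 / 3740 = 1279.1 kg/s

1279.1 kg/s


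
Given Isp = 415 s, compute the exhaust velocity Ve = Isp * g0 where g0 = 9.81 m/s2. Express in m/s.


Ve = Isp * g0 = 415 * 9.81 = 4071.2 m/s

4071.2 m/s


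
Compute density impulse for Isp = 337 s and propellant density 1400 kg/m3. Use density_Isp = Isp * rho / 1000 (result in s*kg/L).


rho*Isp = 337 * 1400 / 1000 = 472 s*kg/L

472 s*kg/L


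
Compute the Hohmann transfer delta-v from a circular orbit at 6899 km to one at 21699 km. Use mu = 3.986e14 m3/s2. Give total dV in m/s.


V1 = sqrt(mu/r1) = 7601.08 m/s
dV1 = V1*(sqrt(2*r2/(r1+r2)) - 1) = 1762.51 m/s
V2 = sqrt(mu/r2) = 4285.97 m/s
dV2 = V2*(1 - sqrt(2*r1/(r1+r2))) = 1308.9 m/s
Total dV = 3071 m/s

3071 m/s


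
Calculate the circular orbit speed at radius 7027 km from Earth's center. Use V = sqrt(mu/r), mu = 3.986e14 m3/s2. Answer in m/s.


V = sqrt(3.986e14 / 7027000) = 7532 m/s

7532 m/s


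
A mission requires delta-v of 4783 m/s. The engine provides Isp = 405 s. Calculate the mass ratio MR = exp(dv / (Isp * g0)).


Ve = 405 * 9.81 = 3973.05 m/s
MR = exp(4783 / 3973.05) = 3.333

3.333


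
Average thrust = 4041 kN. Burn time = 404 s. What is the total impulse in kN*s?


It = 4041 * 404 = 1632564 kN*s

1632564 kN*s


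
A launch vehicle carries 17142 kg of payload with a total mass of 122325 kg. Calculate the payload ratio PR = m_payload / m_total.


PR = 17142 / 122325 = 0.1401

0.1401


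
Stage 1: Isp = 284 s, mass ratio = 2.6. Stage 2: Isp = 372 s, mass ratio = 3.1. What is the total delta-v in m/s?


dV1 = 284 * 9.81 * ln(2.6) = 2662.1 m/s
dV2 = 372 * 9.81 * ln(3.1) = 4128.8 m/s
Total dV = 2662.1 + 4128.8 = 6790.9 m/s ~ 6791 m/s

6791 m/s


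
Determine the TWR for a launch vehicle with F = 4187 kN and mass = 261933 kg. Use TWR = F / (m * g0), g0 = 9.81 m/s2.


TWR = 4187000 / (261933 * 9.81) = 1.63

1.63


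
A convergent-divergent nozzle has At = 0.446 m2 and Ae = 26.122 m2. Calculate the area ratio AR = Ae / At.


AR = 26.122 / 0.446 = 58.6

58.6


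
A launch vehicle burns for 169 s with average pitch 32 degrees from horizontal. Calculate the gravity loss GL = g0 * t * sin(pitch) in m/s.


GL = 9.81 * 169 * sin(32 deg) = 879 m/s

879 m/s


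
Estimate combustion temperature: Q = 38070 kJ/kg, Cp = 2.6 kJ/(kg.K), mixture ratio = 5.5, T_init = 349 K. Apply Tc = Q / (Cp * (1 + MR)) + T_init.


Tc = 38070 / (2.6 * (1 + 5.5)) + 349 = 2602 K

2602 K


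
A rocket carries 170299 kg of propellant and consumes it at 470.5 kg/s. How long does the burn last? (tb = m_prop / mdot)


tb = 170299 / 470.5 = 362.0 s

362.0 s


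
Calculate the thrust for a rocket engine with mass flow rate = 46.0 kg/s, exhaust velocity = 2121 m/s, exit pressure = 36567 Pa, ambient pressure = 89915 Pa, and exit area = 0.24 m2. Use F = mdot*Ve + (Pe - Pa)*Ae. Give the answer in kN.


F = 46.0 * 2121 + (36567 - 89915) * 0.24 = 84762.0 N = 84.8 kN

84.8 kN


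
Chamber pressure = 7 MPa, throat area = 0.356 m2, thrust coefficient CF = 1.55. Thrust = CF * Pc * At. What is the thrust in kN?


F = 1.55 * 7e6 * 0.356 = 3.8626e+06 N = 3862.6 kN

3862.6 kN


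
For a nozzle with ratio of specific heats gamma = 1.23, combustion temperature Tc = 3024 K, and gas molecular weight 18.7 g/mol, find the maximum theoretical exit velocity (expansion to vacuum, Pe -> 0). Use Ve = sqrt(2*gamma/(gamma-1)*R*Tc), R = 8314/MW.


R = 8314 / 18.7 = 444.6 J/(kg.K)
Ve = sqrt(2 * 1.23 / (1.23 - 1) * 444.6 * 3024) = 3792 m/s

3792 m/s


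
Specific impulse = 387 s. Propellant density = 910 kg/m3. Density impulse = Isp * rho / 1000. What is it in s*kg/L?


rho*Isp = 387 * 910 / 1000 = 352 s*kg/L

352 s*kg/L


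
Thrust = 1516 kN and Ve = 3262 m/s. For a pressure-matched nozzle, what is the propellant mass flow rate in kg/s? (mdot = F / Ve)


mdot = F / Ve = 1516000 / 3262 = 464.7 kg/s

464.7 kg/s


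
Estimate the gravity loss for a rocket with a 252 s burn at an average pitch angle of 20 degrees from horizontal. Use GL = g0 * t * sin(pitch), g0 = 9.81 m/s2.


GL = 9.81 * 252 * sin(20 deg) = 846 m/s

846 m/s


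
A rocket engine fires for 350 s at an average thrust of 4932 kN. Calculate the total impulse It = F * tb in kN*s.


It = 4932 * 350 = 1726200 kN*s

1726200 kN*s


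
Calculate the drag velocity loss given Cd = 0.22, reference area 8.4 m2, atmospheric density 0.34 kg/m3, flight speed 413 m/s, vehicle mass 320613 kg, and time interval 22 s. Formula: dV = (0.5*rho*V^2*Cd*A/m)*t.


D = 0.5 * 0.34 * 413^2 * 0.22 * 8.4 = 53585.96 N
a = 53585.96 / 320613 = 0.1671 m/s2
dV = 0.1671 * 22 = 3.7 m/s

3.7 m/s


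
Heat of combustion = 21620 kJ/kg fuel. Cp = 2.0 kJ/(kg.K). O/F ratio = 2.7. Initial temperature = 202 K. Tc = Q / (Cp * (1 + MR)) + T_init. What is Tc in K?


Tc = 21620 / (2.0 * (1 + 2.7)) + 202 = 3124 K

3124 K


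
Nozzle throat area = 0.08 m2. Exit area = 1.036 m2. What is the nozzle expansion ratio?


AR = 1.036 / 0.08 = 12.9

12.9


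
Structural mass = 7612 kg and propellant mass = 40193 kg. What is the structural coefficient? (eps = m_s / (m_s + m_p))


eps = 7612 / (7612 + 40193) = 0.1592

0.1592


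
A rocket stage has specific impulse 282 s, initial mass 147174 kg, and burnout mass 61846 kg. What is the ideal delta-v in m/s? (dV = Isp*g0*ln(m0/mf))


Ve = 282 * 9.81 = 2766.42 m/s
dV = 2766.42 * ln(147174/61846) = 2398 m/s

2398 m/s


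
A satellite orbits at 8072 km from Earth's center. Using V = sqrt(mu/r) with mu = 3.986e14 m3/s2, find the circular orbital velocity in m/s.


V = sqrt(3.986e14 / 8072000) = 7027 m/s

7027 m/s


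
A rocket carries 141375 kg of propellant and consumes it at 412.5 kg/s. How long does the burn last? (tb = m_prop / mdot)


tb = 141375 / 412.5 = 342.7 s

342.7 s


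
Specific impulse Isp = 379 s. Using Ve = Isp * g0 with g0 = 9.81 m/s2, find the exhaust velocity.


Ve = Isp * g0 = 379 * 9.81 = 3718.0 m/s

3718.0 m/s


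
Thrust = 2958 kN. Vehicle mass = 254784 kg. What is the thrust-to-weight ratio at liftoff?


TWR = 2958000 / (254784 * 9.81) = 1.18

1.18


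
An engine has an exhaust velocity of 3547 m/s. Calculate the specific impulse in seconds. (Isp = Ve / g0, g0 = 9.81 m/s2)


Isp = Ve / g0 = 3547 / 9.81 = 361.6 s

361.6 s


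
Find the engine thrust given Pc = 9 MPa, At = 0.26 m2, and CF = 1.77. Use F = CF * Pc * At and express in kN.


F = 1.77 * 9e6 * 0.26 = 4.1418e+06 N = 4141.8 kN

4141.8 kN


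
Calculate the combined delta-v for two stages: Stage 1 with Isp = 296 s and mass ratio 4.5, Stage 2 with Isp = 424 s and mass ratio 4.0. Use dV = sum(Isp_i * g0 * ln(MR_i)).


dV1 = 296 * 9.81 * ln(4.5) = 4367.5 m/s
dV2 = 424 * 9.81 * ln(4.0) = 5766.2 m/s
Total dV = 4367.5 + 5766.2 = 10133.7 m/s ~ 10134 m/s

10134 m/s


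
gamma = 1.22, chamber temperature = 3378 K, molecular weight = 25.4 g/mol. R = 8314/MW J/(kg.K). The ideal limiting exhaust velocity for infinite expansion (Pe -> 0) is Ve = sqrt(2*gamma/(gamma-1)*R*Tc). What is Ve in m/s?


R = 8314 / 25.4 = 327.32 J/(kg.K)
Ve = sqrt(2 * 1.22 / (1.22 - 1) * 327.32 * 3378) = 3502 m/s

3502 m/s


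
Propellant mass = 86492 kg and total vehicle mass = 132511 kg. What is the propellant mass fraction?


PMF = 86492 / 132511 = 0.653

0.653


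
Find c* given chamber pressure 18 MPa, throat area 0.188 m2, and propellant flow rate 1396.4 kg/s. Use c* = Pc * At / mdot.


c* = 18e6 * 0.188 / 1396.4 = 2423 m/s

2423 m/s


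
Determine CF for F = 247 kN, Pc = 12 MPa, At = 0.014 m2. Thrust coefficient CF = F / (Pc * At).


CF = 247000 / (12e6 * 0.014) = 1.47

1.47


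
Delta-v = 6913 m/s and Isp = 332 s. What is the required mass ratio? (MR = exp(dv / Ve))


Ve = 332 * 9.81 = 3256.92 m/s
MR = exp(6913 / 3256.92) = 8.352

8.352


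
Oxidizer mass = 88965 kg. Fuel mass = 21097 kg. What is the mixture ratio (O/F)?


MR = 88965 / 21097 = 4.22

4.22


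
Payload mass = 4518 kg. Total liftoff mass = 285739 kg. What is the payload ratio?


PR = 4518 / 285739 = 0.0158

0.0158


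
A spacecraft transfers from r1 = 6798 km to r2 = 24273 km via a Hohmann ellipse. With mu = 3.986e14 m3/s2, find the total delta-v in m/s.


V1 = sqrt(mu/r1) = 7657.34 m/s
dV1 = V1*(sqrt(2*r2/(r1+r2)) - 1) = 1914.1 m/s
V2 = sqrt(mu/r2) = 4052.35 m/s
dV2 = V2*(1 - sqrt(2*r1/(r1+r2))) = 1371.73 m/s
Total dV = 3286 m/s

3286 m/s


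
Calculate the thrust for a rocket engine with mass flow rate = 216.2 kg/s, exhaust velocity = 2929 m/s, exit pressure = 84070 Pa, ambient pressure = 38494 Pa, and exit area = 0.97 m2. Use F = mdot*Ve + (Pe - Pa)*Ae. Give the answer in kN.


F = 216.2 * 2929 + (84070 - 38494) * 0.97 = 677459.0 N = 677.5 kN

677.5 kN


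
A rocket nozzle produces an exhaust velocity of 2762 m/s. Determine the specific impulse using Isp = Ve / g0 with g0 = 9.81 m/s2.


Isp = Ve / g0 = 2762 / 9.81 = 281.5 s

281.5 s


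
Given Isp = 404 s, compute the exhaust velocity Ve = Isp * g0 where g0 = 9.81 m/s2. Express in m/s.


Ve = Isp * g0 = 404 * 9.81 = 3963.2 m/s

3963.2 m/s


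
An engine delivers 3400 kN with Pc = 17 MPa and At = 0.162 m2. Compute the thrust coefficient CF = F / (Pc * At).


CF = 3400000 / (17e6 * 0.162) = 1.23

1.23


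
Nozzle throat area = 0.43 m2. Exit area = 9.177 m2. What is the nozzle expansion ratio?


AR = 9.177 / 0.43 = 21.3

21.3


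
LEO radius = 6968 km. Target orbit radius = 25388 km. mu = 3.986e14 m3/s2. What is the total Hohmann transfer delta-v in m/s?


V1 = sqrt(mu/r1) = 7563.36 m/s
dV1 = V1*(sqrt(2*r2/(r1+r2)) - 1) = 1911.36 m/s
V2 = sqrt(mu/r2) = 3962.36 m/s
dV2 = V2*(1 - sqrt(2*r1/(r1+r2))) = 1361.93 m/s
Total dV = 3273 m/s

3273 m/s


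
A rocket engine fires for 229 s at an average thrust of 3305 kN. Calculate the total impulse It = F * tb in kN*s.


It = 3305 * 229 = 756845 kN*s

756845 kN*s


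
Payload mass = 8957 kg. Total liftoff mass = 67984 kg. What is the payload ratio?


PR = 8957 / 67984 = 0.1318

0.1318


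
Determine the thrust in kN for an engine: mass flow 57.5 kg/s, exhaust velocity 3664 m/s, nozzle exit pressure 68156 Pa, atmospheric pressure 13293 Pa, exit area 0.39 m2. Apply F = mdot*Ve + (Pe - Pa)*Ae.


F = 57.5 * 3664 + (68156 - 13293) * 0.39 = 232077.0 N = 232.1 kN

232.1 kN


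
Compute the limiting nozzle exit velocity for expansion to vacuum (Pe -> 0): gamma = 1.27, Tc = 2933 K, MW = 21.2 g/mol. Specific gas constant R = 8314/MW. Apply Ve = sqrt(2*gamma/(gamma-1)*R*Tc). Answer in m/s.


R = 8314 / 21.2 = 392.17 J/(kg.K)
Ve = sqrt(2 * 1.27 / (1.27 - 1) * 392.17 * 2933) = 3289 m/s

3289 m/s


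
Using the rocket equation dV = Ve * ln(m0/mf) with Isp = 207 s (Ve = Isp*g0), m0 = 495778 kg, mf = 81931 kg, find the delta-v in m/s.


Ve = 207 * 9.81 = 2030.67 m/s
dV = 2030.67 * ln(495778/81931) = 3656 m/s

3656 m/s


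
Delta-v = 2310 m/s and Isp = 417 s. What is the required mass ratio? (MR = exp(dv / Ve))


Ve = 417 * 9.81 = 4090.77 m/s
MR = exp(2310 / 4090.77) = 1.759

1.759


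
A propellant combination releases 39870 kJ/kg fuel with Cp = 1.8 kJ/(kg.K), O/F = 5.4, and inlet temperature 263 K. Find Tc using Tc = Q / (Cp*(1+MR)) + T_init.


Tc = 39870 / (1.8 * (1 + 5.4)) + 263 = 3724 K

3724 K


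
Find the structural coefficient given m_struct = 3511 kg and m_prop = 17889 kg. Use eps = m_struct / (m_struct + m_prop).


eps = 3511 / (3511 + 17889) = 0.1641

0.1641


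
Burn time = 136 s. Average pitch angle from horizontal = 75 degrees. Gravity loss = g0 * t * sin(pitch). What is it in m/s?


GL = 9.81 * 136 * sin(75 deg) = 1289 m/s

1289 m/s


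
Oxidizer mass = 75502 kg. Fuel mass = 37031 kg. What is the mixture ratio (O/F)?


MR = 75502 / 37031 = 2.04

2.04


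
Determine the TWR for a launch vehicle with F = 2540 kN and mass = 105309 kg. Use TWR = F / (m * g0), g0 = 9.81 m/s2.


TWR = 2540000 / (105309 * 9.81) = 2.46

2.46


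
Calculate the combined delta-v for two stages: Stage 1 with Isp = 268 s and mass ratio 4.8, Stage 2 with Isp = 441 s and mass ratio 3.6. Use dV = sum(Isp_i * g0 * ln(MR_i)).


dV1 = 268 * 9.81 * ln(4.8) = 4124.0 m/s
dV2 = 441 * 9.81 * ln(3.6) = 5541.6 m/s
Total dV = 4124.0 + 5541.6 = 9665.6 m/s ~ 9666 m/s

9666 m/s


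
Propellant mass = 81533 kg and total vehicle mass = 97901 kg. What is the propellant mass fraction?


PMF = 81533 / 97901 = 0.833

0.833


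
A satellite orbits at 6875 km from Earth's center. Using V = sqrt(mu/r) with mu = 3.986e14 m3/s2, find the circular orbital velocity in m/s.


V = sqrt(3.986e14 / 6875000) = 7614 m/s

7614 m/s


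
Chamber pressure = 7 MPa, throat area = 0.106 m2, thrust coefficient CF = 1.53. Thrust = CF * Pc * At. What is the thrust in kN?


F = 1.53 * 7e6 * 0.106 = 1.1353e+06 N = 1135.3 kN

1135.3 kN


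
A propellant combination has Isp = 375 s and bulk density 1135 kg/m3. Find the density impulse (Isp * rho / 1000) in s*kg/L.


rho*Isp = 375 * 1135 / 1000 = 426 s*kg/L

426 s*kg/L


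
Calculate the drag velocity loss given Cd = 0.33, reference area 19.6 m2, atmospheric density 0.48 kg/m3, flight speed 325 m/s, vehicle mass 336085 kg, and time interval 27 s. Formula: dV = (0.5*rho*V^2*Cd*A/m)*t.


D = 0.5 * 0.48 * 325^2 * 0.33 * 19.6 = 163963.8 N
a = 163963.8 / 336085 = 0.4879 m/s2
dV = 0.4879 * 27 = 13.2 m/s

13.2 m/s


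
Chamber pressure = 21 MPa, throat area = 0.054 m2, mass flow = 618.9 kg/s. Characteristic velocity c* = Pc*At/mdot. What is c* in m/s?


c* = 21e6 * 0.054 / 618.9 = 1832 m/s

1832 m/s


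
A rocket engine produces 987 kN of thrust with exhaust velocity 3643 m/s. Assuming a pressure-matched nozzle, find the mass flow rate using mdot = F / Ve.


mdot = F / Ve = 987000 / 3643 = 270.9 kg/s

270.9 kg/s


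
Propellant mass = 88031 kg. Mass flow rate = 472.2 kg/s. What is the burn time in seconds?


tb = 88031 / 472.2 = 186.4 s

186.4 s


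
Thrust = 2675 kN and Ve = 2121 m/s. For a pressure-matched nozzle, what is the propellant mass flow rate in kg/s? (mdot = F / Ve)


mdot = F / Ve = 2675000 / 2121 = 1261.2 kg/s

1261.2 kg/s


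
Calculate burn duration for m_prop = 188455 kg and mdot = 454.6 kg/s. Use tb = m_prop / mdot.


tb = 188455 / 454.6 = 414.6 s

414.6 s


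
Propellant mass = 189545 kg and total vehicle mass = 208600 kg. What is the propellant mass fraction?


PMF = 189545 / 208600 = 0.909

0.909


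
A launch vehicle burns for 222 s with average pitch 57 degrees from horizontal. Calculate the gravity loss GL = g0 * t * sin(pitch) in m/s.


GL = 9.81 * 222 * sin(57 deg) = 1826 m/s

1826 m/s


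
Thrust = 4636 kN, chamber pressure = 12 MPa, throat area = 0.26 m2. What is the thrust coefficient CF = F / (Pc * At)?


CF = 4636000 / (12e6 * 0.26) = 1.49

1.49


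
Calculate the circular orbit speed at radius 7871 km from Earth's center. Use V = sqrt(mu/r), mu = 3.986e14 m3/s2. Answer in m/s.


V = sqrt(3.986e14 / 7871000) = 7116 m/s

7116 m/s


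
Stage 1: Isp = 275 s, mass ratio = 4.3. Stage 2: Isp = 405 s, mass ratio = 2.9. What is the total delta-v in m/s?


dV1 = 275 * 9.81 * ln(4.3) = 3935.0 m/s
dV2 = 405 * 9.81 * ln(2.9) = 4230.1 m/s
Total dV = 3935.0 + 4230.1 = 8165.1 m/s ~ 8165 m/s

8165 m/s


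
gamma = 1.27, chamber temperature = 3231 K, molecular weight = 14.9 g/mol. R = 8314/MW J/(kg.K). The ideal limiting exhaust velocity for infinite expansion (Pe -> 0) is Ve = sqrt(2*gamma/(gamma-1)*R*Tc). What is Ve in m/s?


R = 8314 / 14.9 = 557.99 J/(kg.K)
Ve = sqrt(2 * 1.27 / (1.27 - 1) * 557.99 * 3231) = 4118 m/s

4118 m/s


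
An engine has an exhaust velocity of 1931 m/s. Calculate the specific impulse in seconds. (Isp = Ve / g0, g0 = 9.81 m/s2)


Isp = Ve / g0 = 1931 / 9.81 = 196.8 s

196.8 s


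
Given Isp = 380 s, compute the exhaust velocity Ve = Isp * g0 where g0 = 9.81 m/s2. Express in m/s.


Ve = Isp * g0 = 380 * 9.81 = 3727.8 m/s

3727.8 m/s


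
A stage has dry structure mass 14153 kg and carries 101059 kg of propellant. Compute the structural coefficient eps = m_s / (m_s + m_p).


eps = 14153 / (14153 + 101059) = 0.1228

0.1228


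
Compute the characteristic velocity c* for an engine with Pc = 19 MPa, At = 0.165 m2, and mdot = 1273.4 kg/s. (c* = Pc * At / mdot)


c* = 19e6 * 0.165 / 1273.4 = 2462 m/s

2462 m/s


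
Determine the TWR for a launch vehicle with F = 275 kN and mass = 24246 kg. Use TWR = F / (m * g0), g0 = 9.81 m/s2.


TWR = 275000 / (24246 * 9.81) = 1.16

1.16


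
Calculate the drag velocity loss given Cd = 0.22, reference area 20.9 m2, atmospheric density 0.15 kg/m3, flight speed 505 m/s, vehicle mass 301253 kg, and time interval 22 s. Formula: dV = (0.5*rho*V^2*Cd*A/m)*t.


D = 0.5 * 0.15 * 505^2 * 0.22 * 20.9 = 87945.37 N
a = 87945.37 / 301253 = 0.2919 m/s2
dV = 0.2919 * 22 = 6.4 m/s

6.4 m/s


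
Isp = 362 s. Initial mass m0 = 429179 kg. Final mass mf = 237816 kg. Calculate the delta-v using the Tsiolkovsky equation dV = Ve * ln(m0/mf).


Ve = 362 * 9.81 = 3551.22 m/s
dV = 3551.22 * ln(429179/237816) = 2097 m/s

2097 m/s


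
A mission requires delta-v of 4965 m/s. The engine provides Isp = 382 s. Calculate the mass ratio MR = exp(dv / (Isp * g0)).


Ve = 382 * 9.81 = 3747.42 m/s
MR = exp(4965 / 3747.42) = 3.762

3.762


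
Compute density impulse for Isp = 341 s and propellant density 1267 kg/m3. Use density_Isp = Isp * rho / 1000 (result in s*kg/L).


rho*Isp = 341 * 1267 / 1000 = 432 s*kg/L

432 s*kg/L


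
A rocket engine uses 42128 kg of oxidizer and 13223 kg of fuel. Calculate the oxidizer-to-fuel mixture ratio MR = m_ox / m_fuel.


MR = 42128 / 13223 = 3.19

3.19


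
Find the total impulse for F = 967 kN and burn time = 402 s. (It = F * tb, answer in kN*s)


It = 967 * 402 = 388734 kN*s

388734 kN*s


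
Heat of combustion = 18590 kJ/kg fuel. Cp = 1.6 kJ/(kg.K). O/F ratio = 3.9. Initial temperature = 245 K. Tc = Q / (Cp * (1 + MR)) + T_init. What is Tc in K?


Tc = 18590 / (1.6 * (1 + 3.9)) + 245 = 2616 K

2616 K


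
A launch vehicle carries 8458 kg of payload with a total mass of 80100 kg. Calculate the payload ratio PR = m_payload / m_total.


PR = 8458 / 80100 = 0.1056

0.1056


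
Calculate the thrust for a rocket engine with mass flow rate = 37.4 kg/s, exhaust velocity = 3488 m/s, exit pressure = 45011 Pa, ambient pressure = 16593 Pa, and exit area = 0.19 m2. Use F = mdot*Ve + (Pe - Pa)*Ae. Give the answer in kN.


F = 37.4 * 3488 + (45011 - 16593) * 0.19 = 135851.0 N = 135.9 kN

135.9 kN


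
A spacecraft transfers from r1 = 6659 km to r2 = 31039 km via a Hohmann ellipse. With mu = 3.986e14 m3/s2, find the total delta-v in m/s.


V1 = sqrt(mu/r1) = 7736.85 m/s
dV1 = V1*(sqrt(2*r2/(r1+r2)) - 1) = 2191.43 m/s
V2 = sqrt(mu/r2) = 3583.56 m/s
dV2 = V2*(1 - sqrt(2*r1/(r1+r2))) = 1453.58 m/s
Total dV = 3645 m/s

3645 m/s


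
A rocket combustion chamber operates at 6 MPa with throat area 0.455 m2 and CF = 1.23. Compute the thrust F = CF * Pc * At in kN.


F = 1.23 * 6e6 * 0.455 = 3.3579e+06 N = 3357.9 kN

3357.9 kN


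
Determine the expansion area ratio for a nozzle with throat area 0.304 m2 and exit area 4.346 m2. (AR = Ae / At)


AR = 4.346 / 0.304 = 14.3

14.3


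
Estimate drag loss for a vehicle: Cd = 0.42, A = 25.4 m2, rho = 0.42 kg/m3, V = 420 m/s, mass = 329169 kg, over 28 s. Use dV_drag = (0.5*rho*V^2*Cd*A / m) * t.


D = 0.5 * 0.42 * 420^2 * 0.42 * 25.4 = 395185.39 N
a = 395185.39 / 329169 = 1.2006 m/s2
dV = 1.2006 * 28 = 33.6 m/s

33.6 m/s


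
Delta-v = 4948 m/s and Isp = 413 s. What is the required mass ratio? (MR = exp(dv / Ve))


Ve = 413 * 9.81 = 4051.53 m/s
MR = exp(4948 / 4051.53) = 3.391

3.391


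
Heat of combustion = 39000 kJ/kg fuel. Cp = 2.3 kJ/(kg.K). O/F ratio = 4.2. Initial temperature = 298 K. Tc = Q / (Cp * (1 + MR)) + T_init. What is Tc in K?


Tc = 39000 / (2.3 * (1 + 4.2)) + 298 = 3559 K

3559 K


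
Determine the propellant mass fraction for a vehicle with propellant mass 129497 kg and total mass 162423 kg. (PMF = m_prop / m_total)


PMF = 129497 / 162423 = 0.797

0.797


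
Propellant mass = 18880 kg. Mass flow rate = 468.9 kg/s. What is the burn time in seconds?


tb = 18880 / 468.9 = 40.3 s

40.3 s


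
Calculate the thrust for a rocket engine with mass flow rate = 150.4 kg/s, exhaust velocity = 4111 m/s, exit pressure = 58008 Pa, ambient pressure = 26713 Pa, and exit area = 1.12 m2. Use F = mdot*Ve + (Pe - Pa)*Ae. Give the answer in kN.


F = 150.4 * 4111 + (58008 - 26713) * 1.12 = 653345.0 N = 653.3 kN

653.3 kN


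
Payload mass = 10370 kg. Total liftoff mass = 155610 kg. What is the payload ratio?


PR = 10370 / 155610 = 0.0666

0.0666


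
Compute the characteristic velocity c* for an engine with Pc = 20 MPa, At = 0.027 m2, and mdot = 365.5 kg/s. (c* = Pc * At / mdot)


c* = 20e6 * 0.027 / 365.5 = 1477 m/s

1477 m/s


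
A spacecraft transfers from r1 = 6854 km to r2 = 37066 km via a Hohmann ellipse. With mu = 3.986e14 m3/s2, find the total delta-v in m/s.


V1 = sqrt(mu/r1) = 7626.0 m/s
dV1 = V1*(sqrt(2*r2/(r1+r2)) - 1) = 2281.6 m/s
V2 = sqrt(mu/r2) = 3279.3 m/s
dV2 = V2*(1 - sqrt(2*r1/(r1+r2))) = 1447.25 m/s
Total dV = 3729 m/s

3729 m/s


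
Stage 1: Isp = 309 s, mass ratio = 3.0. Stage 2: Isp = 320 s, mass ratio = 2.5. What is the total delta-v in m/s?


dV1 = 309 * 9.81 * ln(3.0) = 3330.2 m/s
dV2 = 320 * 9.81 * ln(2.5) = 2876.4 m/s
Total dV = 3330.2 + 2876.4 = 6206.6 m/s ~ 6207 m/s

6207 m/s


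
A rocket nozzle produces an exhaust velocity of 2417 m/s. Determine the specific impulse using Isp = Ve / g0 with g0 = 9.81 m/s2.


Isp = Ve / g0 = 2417 / 9.81 = 246.4 s

246.4 s


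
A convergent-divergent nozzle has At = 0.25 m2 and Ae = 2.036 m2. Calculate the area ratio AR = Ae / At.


AR = 2.036 / 0.25 = 8.1

8.1


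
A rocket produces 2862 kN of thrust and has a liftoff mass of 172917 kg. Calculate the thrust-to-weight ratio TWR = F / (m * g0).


TWR = 2862000 / (172917 * 9.81) = 1.69

1.69


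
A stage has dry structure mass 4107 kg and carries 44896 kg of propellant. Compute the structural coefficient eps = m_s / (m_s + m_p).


eps = 4107 / (4107 + 44896) = 0.0838

0.0838


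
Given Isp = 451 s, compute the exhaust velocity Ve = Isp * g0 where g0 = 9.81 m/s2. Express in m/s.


Ve = Isp * g0 = 451 * 9.81 = 4424.3 m/s

4424.3 m/s


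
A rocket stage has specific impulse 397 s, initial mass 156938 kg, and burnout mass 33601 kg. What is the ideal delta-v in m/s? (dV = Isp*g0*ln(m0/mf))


Ve = 397 * 9.81 = 3894.57 m/s
dV = 3894.57 * ln(156938/33601) = 6003 m/s

6003 m/s


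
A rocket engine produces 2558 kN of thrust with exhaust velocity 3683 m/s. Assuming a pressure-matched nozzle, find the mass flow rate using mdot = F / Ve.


mdot = F / Ve = 2558000 / 3683 = 694.5 kg/s

694.5 kg/s


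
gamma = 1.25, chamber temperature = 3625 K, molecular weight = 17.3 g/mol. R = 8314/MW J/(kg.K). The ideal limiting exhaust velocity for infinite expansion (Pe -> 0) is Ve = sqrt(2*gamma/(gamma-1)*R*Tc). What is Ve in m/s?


R = 8314 / 17.3 = 480.58 J/(kg.K)
Ve = sqrt(2 * 1.25 / (1.25 - 1) * 480.58 * 3625) = 4174 m/s

4174 m/s


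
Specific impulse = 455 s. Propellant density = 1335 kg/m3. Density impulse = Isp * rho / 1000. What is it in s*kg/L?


rho*Isp = 455 * 1335 / 1000 = 607 s*kg/L

607 s*kg/L


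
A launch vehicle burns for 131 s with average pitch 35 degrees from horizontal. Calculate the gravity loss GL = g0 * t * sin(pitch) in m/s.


GL = 9.81 * 131 * sin(35 deg) = 737 m/s

737 m/s


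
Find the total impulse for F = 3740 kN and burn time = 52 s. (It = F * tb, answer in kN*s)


It = 3740 * 52 = 194480 kN*s

194480 kN*s


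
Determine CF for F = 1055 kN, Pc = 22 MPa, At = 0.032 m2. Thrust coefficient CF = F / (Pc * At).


CF = 1055000 / (22e6 * 0.032) = 1.5

1.5


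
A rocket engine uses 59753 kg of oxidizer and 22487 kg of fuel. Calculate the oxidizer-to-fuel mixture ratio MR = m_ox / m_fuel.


MR = 59753 / 22487 = 2.66

2.66


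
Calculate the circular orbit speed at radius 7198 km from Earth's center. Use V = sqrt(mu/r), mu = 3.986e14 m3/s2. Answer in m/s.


V = sqrt(3.986e14 / 7198000) = 7442 m/s

7442 m/s


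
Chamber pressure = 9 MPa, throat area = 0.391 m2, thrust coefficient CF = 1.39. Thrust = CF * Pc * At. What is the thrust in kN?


F = 1.39 * 9e6 * 0.391 = 4.8914e+06 N = 4891.4 kN

4891.4 kN


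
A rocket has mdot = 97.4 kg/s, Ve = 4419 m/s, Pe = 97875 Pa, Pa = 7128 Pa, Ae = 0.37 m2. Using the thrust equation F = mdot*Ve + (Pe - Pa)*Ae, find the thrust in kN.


F = 97.4 * 4419 + (97875 - 7128) * 0.37 = 463987.0 N = 464.0 kN

464.0 kN


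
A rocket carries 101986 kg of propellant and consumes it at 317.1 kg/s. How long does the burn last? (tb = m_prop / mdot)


tb = 101986 / 317.1 = 321.6 s

321.6 s


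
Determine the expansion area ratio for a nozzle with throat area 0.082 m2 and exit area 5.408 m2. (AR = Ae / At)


AR = 5.408 / 0.082 = 66.0

66.0


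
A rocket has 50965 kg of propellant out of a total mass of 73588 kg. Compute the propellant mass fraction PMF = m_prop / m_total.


PMF = 50965 / 73588 = 0.693

0.693


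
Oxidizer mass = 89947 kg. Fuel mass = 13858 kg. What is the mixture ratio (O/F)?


MR = 89947 / 13858 = 6.49

6.49


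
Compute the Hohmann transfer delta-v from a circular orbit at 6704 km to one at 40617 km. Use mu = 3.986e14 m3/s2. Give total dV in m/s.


V1 = sqrt(mu/r1) = 7710.84 m/s
dV1 = V1*(sqrt(2*r2/(r1+r2)) - 1) = 2392.0 m/s
V2 = sqrt(mu/r2) = 3132.67 m/s
dV2 = V2*(1 - sqrt(2*r1/(r1+r2))) = 1465.16 m/s
Total dV = 3857 m/s

3857 m/s


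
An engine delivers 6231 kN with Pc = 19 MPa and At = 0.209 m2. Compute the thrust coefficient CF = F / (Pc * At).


CF = 6231000 / (19e6 * 0.209) = 1.57

1.57


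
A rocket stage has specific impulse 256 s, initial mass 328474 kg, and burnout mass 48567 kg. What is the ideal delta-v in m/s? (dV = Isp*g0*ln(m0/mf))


Ve = 256 * 9.81 = 2511.36 m/s
dV = 2511.36 * ln(328474/48567) = 4800 m/s

4800 m/s


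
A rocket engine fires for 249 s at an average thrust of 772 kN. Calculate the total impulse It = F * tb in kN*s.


It = 772 * 249 = 192228 kN*s

192228 kN*s


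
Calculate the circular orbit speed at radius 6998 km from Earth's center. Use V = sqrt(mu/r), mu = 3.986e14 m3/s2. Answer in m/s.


V = sqrt(3.986e14 / 6998000) = 7547 m/s

7547 m/s


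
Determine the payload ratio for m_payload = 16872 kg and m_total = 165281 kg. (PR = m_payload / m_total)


PR = 16872 / 165281 = 0.1021

0.1021


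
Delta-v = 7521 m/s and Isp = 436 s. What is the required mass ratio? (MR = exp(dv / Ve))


Ve = 436 * 9.81 = 4277.16 m/s
MR = exp(7521 / 4277.16) = 5.803

5.803


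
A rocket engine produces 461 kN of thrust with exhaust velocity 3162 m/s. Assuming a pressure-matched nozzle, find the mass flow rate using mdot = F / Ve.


mdot = F / Ve = 461000 / 3162 = 145.8 kg/s

145.8 kg/s


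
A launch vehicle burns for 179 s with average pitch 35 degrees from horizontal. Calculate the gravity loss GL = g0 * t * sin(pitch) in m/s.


GL = 9.81 * 179 * sin(35 deg) = 1007 m/s

1007 m/s


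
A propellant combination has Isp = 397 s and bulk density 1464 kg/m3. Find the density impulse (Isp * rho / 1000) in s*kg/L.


rho*Isp = 397 * 1464 / 1000 = 581 s*kg/L

581 s*kg/L


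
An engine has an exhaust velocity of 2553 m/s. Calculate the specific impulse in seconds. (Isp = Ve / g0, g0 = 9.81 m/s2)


Isp = Ve / g0 = 2553 / 9.81 = 260.2 s

260.2 s


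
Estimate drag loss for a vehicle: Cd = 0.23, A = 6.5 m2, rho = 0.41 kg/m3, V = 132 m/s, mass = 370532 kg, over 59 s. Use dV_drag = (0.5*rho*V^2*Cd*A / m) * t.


D = 0.5 * 0.41 * 132^2 * 0.23 * 6.5 = 5340.02 N
a = 5340.02 / 370532 = 0.0144 m/s2
dV = 0.0144 * 59 = 0.9 m/s

0.9 m/s


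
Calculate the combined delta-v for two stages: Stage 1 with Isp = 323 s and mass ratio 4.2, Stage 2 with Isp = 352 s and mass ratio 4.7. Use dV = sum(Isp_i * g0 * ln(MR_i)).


dV1 = 323 * 9.81 * ln(4.2) = 4547.3 m/s
dV2 = 352 * 9.81 * ln(4.7) = 5343.9 m/s
Total dV = 4547.3 + 5343.9 = 9891.2 m/s ~ 9891 m/s

9891 m/s


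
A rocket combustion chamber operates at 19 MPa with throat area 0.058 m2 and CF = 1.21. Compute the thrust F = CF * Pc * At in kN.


F = 1.21 * 19e6 * 0.058 = 1.3334e+06 N = 1333.4 kN

1333.4 kN


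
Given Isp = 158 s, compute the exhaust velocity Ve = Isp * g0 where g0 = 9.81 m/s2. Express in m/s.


Ve = Isp * g0 = 158 * 9.81 = 1550.0 m/s

1550.0 m/s


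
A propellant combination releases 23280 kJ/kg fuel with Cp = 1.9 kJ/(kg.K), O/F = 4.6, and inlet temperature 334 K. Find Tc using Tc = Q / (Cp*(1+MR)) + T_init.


Tc = 23280 / (1.9 * (1 + 4.6)) + 334 = 2522 K

2522 K


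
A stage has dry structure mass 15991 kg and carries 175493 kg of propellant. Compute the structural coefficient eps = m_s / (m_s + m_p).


eps = 15991 / (15991 + 175493) = 0.0835

0.0835


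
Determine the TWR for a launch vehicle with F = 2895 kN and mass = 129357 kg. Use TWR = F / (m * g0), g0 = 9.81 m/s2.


TWR = 2895000 / (129357 * 9.81) = 2.28

2.28


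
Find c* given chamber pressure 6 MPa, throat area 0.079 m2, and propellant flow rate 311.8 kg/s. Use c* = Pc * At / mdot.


c* = 6e6 * 0.079 / 311.8 = 1520 m/s

1520 m/s


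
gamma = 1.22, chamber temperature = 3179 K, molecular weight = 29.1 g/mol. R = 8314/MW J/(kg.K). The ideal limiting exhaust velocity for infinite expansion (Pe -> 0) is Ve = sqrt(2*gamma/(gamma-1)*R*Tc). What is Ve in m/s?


R = 8314 / 29.1 = 285.7 J/(kg.K)
Ve = sqrt(2 * 1.22 / (1.22 - 1) * 285.7 * 3179) = 3174 m/s

3174 m/s


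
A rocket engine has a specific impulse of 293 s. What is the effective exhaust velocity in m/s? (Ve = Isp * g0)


Ve = Isp * g0 = 293 * 9.81 = 2874.3 m/s

2874.3 m/s


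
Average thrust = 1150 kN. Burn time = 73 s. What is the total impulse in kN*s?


It = 1150 * 73 = 83950 kN*s

83950 kN*s


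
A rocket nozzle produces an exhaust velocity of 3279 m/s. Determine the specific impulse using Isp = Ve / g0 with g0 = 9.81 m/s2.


Isp = Ve / g0 = 3279 / 9.81 = 334.3 s

334.3 s


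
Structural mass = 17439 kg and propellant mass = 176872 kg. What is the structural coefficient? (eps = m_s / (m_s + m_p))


eps = 17439 / (17439 + 176872) = 0.0897

0.0897


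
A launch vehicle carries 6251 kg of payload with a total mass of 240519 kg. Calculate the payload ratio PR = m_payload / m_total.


PR = 6251 / 240519 = 0.026

0.026


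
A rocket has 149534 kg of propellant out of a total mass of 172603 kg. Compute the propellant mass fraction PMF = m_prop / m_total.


PMF = 149534 / 172603 = 0.866

0.866


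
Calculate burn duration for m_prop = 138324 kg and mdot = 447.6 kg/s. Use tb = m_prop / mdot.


tb = 138324 / 447.6 = 309.0 s

309.0 s


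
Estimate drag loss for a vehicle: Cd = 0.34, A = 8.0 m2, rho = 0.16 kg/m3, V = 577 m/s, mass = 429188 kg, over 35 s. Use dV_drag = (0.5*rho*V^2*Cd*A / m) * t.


D = 0.5 * 0.16 * 577^2 * 0.34 * 8.0 = 72445.35 N
a = 72445.35 / 429188 = 0.1688 m/s2
dV = 0.1688 * 35 = 5.9 m/s

5.9 m/s
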